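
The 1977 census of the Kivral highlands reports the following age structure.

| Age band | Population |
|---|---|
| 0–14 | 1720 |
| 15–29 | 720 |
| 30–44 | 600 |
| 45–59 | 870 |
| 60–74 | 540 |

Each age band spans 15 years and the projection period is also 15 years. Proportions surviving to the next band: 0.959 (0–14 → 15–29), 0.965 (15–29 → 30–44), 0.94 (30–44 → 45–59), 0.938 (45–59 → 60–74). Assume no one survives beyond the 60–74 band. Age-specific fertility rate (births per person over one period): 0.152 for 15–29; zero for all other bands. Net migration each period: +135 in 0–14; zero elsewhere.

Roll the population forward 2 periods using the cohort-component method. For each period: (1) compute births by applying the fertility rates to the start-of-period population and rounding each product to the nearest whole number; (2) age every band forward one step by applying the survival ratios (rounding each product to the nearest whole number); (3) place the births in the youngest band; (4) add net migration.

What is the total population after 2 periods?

3393

(Bands numbered youngest = 1 to oldest = 5.)
Period 1.
Births: 720 * 0.152 = 109
Band 2: 1720 * 0.959 = 1649
Band 3: 720 * 0.965 = 695
Band 4: 600 * 0.94 = 564
Band 5: 870 * 0.938 = 816
Net migration: Band 1 + 135 → 244
→ [244, 1649, 695, 564, 816]
Period 2.
Births: 1649 * 0.152 = 251
Band 2: 244 * 0.959 = 234
Band 3: 1649 * 0.965 = 1591
Band 4: 695 * 0.94 = 653
Band 5: 564 * 0.938 = 529
Net migration: Band 1 + 135 → 386
→ [386, 234, 1591, 653, 529]
Total after period 2: 386 + 234 + 1591 + 653 + 529 = 3393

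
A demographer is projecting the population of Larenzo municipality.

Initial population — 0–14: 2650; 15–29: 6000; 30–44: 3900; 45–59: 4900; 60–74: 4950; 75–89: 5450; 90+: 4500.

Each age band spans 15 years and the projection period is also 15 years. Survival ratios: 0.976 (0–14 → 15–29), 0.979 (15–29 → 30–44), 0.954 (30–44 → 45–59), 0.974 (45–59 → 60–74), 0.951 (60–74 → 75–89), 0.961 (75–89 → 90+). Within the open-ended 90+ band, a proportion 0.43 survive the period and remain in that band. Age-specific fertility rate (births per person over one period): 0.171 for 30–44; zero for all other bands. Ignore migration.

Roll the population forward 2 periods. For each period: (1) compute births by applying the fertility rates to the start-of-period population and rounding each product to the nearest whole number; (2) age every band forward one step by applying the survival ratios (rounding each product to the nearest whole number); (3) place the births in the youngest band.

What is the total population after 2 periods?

25561

Let band 1 be 0–14 through band 7 = 90+.
After projecting period 1:
Births: 3900 * 0.171 = 667
Band 2: 2650 * 0.976 = 2586
Band 3: 6000 * 0.979 = 5874
Band 4: 3900 * 0.954 = 3721
Band 5: 4900 * 0.974 = 4773
Band 6: 4950 * 0.951 = 4707
Band 7: 5450 * 0.961 + 4500 * 0.43 = 5237 + 1935 = 7172
Giving 667 / 2586 / 5874 / 3721 / 4773 / 4707 / 7172.
After projecting period 2:
Births: 5874 * 0.171 = 1004
Band 2: 667 * 0.976 = 651
Band 3: 2586 * 0.979 = 2532
Band 4: 5874 * 0.954 = 5604
Band 5: 3721 * 0.974 = 3624
Band 6: 4773 * 0.951 = 4539
Band 7: 4707 * 0.961 + 7172 * 0.43 = 4523 + 3084 = 7607
Giving 1004 / 651 / 2532 / 5604 / 3624 / 4539 / 7607.
Total after period 2: 1004 + 651 + 2532 + 5604 + 3624 + 4539 + 7607 = 25561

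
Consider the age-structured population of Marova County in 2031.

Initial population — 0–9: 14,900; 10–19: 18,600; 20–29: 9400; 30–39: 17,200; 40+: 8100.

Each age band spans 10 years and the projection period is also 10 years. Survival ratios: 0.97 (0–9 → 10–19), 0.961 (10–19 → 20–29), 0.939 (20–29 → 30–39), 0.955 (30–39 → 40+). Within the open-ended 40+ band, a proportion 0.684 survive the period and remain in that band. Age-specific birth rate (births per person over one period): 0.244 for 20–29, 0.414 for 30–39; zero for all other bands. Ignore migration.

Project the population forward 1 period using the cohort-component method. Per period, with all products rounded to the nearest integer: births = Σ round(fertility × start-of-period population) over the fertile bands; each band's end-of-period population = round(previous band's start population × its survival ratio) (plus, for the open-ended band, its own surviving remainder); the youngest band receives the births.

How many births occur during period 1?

Period 1:
Births: 9400 * 0.244 = 2294 ; 17200 * 0.414 = 7121 ⇒ total 9415
10–19: 14900 * 0.97 = 14453
20–29: 18600 * 0.961 = 17875
30–39: 9400 * 0.939 = 8827
40+: 17200 * 0.955 + 8100 * 0.684 = 16426 + 5540 = 21966
End of period: [9415, 14453, 17875, 8827, 21966]

9415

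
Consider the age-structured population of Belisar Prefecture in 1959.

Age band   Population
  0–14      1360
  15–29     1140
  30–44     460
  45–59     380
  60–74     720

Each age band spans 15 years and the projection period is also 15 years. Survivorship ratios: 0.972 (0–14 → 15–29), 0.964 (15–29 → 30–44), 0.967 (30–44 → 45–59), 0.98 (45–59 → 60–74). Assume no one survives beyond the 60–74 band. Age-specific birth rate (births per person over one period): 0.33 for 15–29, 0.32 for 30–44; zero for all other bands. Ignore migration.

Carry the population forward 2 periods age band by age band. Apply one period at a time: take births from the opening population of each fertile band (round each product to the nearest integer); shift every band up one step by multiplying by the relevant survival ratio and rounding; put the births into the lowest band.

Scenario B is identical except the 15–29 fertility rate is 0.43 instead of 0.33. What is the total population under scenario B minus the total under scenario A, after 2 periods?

Period 1:
Births: 1140 × 0.33 = 376 ; 460 × 0.32 = 147 — total 523
15–29: 1360 × 0.972 = 1322
30–44: 1140 × 0.964 = 1099
45–59: 460 × 0.967 = 445
60–74: 380 × 0.98 = 372
→ [523, 1322, 1099, 445, 372]
Period 2:
Births: 1322 × 0.33 = 436 ; 1099 × 0.32 = 352 — total 788
15–29: 523 × 0.972 = 508
30–44: 1322 × 0.964 = 1274
45–59: 1099 × 0.967 = 1063
60–74: 445 × 0.98 = 436
→ [788, 508, 1274, 1063, 436]
Scenario A total after 2 periods: 4069
Scenario B projection —
Period 1:
Births: 1140 × 0.43 = 490 ; 460 × 0.32 = 147 — total 637
15–29: 1360 × 0.972 = 1322
30–44: 1140 × 0.964 = 1099
45–59: 460 × 0.967 = 445
60–74: 380 × 0.98 = 372
→ [637, 1322, 1099, 445, 372]
Period 2:
Births: 1322 × 0.43 = 568 ; 1099 × 0.32 = 352 — total 920
15–29: 637 × 0.972 = 619
30–44: 1322 × 0.964 = 1274
45–59: 1099 × 0.967 = 1063
60–74: 445 × 0.98 = 436
→ [920, 619, 1274, 1063, 436]
Scenario B total after 2 periods: 4312
Difference B − A = 4312 − 4069 = 243

243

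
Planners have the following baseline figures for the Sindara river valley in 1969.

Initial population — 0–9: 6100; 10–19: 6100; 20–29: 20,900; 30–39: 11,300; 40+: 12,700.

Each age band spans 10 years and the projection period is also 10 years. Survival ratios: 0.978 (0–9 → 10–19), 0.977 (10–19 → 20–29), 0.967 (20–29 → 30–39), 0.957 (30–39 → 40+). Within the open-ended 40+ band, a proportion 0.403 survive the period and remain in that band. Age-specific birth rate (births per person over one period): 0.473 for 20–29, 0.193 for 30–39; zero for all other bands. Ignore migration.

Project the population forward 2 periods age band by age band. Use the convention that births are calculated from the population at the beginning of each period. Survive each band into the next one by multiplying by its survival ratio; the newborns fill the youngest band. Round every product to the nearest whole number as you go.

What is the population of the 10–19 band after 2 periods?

Let group 1 be 0–9 through group 5 = 40+.
Period 1.
Births: 20900 * 0.473 = 9886 ; 11300 * 0.193 = 2181 ⇒ total 12067
Group 2: 6100 * 0.978 = 5966
Group 3: 6100 * 0.977 = 5960
Group 4: 20900 * 0.967 = 20210
Group 5: 11300 * 0.957 + 12700 * 0.403 = 10814 + 5118 = 15932
Population now: 0–9=12067, 10–19=5966, 20–29=5960, 30–39=20210, 40+=15932
Period 2.
Births: 5960 * 0.473 = 2819 ; 20210 * 0.193 = 3901 ⇒ total 6720
Group 2: 12067 * 0.978 = 11802
Group 3: 5966 * 0.977 = 5829
Group 4: 5960 * 0.967 = 5763
Group 5: 20210 * 0.957 + 15932 * 0.403 = 19341 + 6421 = 25762
Population now: 0–9=6720, 10–19=11802, 20–29=5829, 30–39=5763, 40+=25762

11802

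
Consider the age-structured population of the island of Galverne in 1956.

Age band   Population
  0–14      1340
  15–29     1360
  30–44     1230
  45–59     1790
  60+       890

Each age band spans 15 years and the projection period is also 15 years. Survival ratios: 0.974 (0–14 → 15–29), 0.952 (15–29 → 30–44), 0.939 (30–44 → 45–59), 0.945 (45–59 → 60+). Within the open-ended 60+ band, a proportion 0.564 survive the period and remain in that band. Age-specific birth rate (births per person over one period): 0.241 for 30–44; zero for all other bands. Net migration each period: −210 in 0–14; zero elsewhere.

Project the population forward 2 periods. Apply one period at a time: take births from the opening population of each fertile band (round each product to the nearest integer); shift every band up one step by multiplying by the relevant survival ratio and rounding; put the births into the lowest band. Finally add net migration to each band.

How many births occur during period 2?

312

Call the bands 1 to 5, youngest first.
— Period 1 —
Births: 1230 × 0.241 = 296
Band 2: 1340 × 0.974 = 1305
Band 3: 1360 × 0.952 = 1295
Band 4: 1230 × 0.939 = 1155
Band 5: 1790 × 0.945 + 890 × 0.564 = 1692 + 502 = 2194
Net migration: Band 1 − 210 → 86
→ [86, 1305, 1295, 1155, 2194]
— Period 2 —
Births: 1295 × 0.241 = 312
Band 2: 86 × 0.974 = 84
Band 3: 1305 × 0.952 = 1242
Band 4: 1295 × 0.939 = 1216
Band 5: 1155 × 0.945 + 2194 × 0.564 = 1091 + 1237 = 2328
Net migration: Band 1 − 210 → 102
→ [102, 84, 1242, 1216, 2328]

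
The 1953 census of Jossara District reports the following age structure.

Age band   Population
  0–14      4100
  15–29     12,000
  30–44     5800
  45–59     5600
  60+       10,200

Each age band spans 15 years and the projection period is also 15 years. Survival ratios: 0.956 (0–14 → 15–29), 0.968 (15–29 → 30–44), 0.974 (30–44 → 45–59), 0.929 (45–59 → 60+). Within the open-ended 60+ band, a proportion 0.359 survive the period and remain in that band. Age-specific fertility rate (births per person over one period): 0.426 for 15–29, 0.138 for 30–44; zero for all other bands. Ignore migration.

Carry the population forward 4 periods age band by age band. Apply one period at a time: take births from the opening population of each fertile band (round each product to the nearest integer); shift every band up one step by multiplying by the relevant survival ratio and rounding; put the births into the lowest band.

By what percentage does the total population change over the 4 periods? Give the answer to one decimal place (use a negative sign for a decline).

-42.9

Period 1.
Births: 12000 * 0.426 = 5112 ; 5800 * 0.138 = 800 → total 5912
15–29: 4100 * 0.956 = 3920
30–44: 12000 * 0.968 = 11616
45–59: 5800 * 0.974 = 5649
60+: 5600 * 0.929 + 10200 * 0.359 = 5202 + 3662 = 8864
Population now: 0–14=5912, 15–29=3920, 30–44=11616, 45–59=5649, 60+=8864
Period 2.
Births: 3920 * 0.426 = 1670 ; 11616 * 0.138 = 1603 → total 3273
15–29: 5912 * 0.956 = 5652
30–44: 3920 * 0.968 = 3795
45–59: 11616 * 0.974 = 11314
60+: 5649 * 0.929 + 8864 * 0.359 = 5248 + 3182 = 8430
Population now: 0–14=3273, 15–29=5652, 30–44=3795, 45–59=11314, 60+=8430
Period 3.
Births: 5652 * 0.426 = 2408 ; 3795 * 0.138 = 524 → total 2932
15–29: 3273 * 0.956 = 3129
30–44: 5652 * 0.968 = 5471
45–59: 3795 * 0.974 = 3696
60+: 11314 * 0.929 + 8430 * 0.359 = 10511 + 3026 = 13537
Population now: 0–14=2932, 15–29=3129, 30–44=5471, 45–59=3696, 60+=13537
Period 4.
Births: 3129 * 0.426 = 1333 ; 5471 * 0.138 = 755 → total 2088
15–29: 2932 * 0.956 = 2803
30–44: 3129 * 0.968 = 3029
45–59: 5471 * 0.974 = 5329
60+: 3696 * 0.929 + 13537 * 0.359 = 3434 + 4860 = 8294
Population now: 0–14=2088, 15–29=2803, 30–44=3029, 45–59=5329, 60+=8294
Total: 37700 → 21543; change = -16157; percentage change = -42.9%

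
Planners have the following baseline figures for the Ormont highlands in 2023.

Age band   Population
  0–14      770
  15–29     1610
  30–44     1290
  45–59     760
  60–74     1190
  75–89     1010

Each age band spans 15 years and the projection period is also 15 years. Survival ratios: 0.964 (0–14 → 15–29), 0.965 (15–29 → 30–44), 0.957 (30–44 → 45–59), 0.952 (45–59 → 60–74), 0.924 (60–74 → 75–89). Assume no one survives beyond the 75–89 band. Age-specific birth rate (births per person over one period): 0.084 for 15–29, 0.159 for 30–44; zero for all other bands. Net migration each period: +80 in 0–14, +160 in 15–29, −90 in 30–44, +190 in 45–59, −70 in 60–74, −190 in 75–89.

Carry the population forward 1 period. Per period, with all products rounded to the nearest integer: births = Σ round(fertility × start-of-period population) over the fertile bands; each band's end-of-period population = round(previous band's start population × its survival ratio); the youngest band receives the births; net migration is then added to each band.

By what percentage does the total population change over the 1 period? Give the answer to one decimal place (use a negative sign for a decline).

-12.9

[period 1]
Births: 1610 × 0.084 = 135 ; 1290 × 0.159 = 205 → total 340
15–29: 770 × 0.964 = 742
30–44: 1610 × 0.965 = 1554
45–59: 1290 × 0.957 = 1235
60–74: 760 × 0.952 = 724
75–89: 1190 × 0.924 = 1100
Net migration: 0–14 + 80 → 420; 15–29 + 160 → 902; 30–44 − 90 → 1464; 45–59 + 190 → 1425; 60–74 − 70 → 654; 75–89 − 190 → 910
Giving 420 / 902 / 1464 / 1425 / 654 / 910.
Total: 6630 → 5775; change = -855; percentage change = -12.9%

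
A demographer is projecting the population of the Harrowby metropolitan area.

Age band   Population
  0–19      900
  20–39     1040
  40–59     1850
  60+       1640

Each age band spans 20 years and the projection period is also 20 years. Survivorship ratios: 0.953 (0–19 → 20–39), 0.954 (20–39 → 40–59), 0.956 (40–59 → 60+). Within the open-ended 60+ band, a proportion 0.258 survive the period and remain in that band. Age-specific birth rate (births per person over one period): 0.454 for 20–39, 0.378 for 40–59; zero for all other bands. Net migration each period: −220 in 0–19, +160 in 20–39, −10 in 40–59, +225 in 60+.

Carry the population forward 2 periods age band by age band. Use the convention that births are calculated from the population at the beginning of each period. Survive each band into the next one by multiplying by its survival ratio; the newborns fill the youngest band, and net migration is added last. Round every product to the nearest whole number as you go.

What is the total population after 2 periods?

4428

Call the bands 1 to 4, youngest first.
Period 1.
Births: 1040 × 0.454 = 472  |  1850 × 0.378 = 699 → total 1171
Band 2: 900 × 0.953 = 858
Band 3: 1040 × 0.954 = 992
Band 4: 1850 × 0.956 + 1640 × 0.258 = 1769 + 423 = 2192
Net migration: Band 1 − 220 → 951; Band 2 + 160 → 1018; Band 3 − 10 → 982; Band 4 + 225 → 2417
→ [951, 1018, 982, 2417]
Period 2.
Births: 1018 × 0.454 = 462  |  982 × 0.378 = 371 → total 833
Band 2: 951 × 0.953 = 906
Band 3: 1018 × 0.954 = 971
Band 4: 982 × 0.956 + 2417 × 0.258 = 939 + 624 = 1563
Net migration: Band 1 − 220 → 613; Band 2 + 160 → 1066; Band 3 − 10 → 961; Band 4 + 225 → 1788
→ [613, 1066, 961, 1788]
Total after period 2: 613 + 1066 + 961 + 1788 = 4428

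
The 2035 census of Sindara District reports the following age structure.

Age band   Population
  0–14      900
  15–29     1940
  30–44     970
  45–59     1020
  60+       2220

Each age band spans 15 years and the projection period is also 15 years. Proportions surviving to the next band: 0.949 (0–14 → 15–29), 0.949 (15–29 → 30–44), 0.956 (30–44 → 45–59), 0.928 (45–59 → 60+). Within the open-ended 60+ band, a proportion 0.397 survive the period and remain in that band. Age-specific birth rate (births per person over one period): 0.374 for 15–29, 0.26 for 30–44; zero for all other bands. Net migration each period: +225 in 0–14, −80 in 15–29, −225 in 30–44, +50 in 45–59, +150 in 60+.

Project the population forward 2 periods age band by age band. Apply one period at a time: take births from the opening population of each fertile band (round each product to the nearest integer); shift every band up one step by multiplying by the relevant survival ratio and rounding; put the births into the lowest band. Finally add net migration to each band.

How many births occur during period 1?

Period 1.
Births: 1940 * 0.374 = 726  |  970 * 0.26 = 252 → total 978
15–29: 900 * 0.949 = 854
30–44: 1940 * 0.949 = 1841
45–59: 970 * 0.956 = 927
60+: 1020 * 0.928 + 2220 * 0.397 = 947 + 881 = 1828
Net migration: 0–14 + 225 → 1203; 15–29 − 80 → 774; 30–44 − 225 → 1616; 45–59 + 50 → 977; 60+ + 150 → 1978
Population now: 0–14=1203, 15–29=774, 30–44=1616, 45–59=977, 60+=1978

978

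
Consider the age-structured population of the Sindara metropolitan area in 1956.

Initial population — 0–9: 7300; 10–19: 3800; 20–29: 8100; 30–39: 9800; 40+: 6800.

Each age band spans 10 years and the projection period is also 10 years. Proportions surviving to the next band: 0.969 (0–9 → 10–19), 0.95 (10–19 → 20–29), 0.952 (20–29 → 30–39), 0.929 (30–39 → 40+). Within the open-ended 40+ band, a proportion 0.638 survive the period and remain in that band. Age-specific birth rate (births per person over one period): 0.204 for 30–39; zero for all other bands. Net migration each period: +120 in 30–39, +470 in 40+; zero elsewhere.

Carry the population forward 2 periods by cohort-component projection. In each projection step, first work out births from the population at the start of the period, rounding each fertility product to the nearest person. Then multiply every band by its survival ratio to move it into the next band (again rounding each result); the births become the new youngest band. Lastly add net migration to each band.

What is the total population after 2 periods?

30433

Period 1.
Births: 9800 × 0.204 = 1999
10–19: 7300 × 0.969 = 7074
20–29: 3800 × 0.95 = 3610
30–39: 8100 × 0.952 = 7711
40+: 9800 × 0.929 + 6800 × 0.638 = 9104 + 4338 = 13442
Net migration: 30–39 + 120 → 7831; 40+ + 470 → 13912
→ [1999, 7074, 3610, 7831, 13912]
Period 2.
Births: 7831 × 0.204 = 1598
10–19: 1999 × 0.969 = 1937
20–29: 7074 × 0.95 = 6720
30–39: 3610 × 0.952 = 3437
40+: 7831 × 0.929 + 13912 × 0.638 = 7275 + 8876 = 16151
Net migration: 30–39 + 120 → 3557; 40+ + 470 → 16621
→ [1598, 1937, 6720, 3557, 16621]
Total after period 2: 1598 + 1937 + 6720 + 3557 + 16621 = 30433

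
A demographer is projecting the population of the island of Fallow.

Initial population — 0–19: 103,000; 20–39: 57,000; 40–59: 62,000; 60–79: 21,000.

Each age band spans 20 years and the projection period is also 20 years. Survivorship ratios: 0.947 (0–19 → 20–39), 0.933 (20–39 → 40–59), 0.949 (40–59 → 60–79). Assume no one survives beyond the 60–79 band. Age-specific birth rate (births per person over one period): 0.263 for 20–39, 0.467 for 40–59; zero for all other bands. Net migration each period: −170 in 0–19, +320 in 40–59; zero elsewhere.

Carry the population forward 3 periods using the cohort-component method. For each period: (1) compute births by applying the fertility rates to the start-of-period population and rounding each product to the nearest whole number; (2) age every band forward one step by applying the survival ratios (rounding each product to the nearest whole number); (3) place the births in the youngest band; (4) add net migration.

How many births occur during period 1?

Call the bands 1 to 4, youngest first.
— Period 1 —
Births: 57000 * 0.263 = 14991, 62000 * 0.467 = 28954 → total 43945
Band 2: 103000 * 0.947 = 97541
Band 3: 57000 * 0.933 = 53181
Band 4: 62000 * 0.949 = 58838
Net migration: Band 1 − 170 → 43775; Band 3 + 320 → 53501
End of period: [43775, 97541, 53501, 58838]

43945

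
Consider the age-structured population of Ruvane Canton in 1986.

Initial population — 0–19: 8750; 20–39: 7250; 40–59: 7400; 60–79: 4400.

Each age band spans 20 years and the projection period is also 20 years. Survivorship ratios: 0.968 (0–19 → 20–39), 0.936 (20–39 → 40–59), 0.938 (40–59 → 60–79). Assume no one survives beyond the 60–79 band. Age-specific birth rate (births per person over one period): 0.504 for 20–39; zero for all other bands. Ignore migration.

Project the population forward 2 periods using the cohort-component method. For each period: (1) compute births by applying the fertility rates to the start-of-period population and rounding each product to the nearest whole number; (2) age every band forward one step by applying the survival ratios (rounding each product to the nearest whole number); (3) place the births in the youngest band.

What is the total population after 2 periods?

22099

After projecting period 1:
Births: 7250 × 0.504 = 3654
20–39: 8750 × 0.968 = 8470
40–59: 7250 × 0.936 = 6786
60–79: 7400 × 0.938 = 6941
Giving 3654 / 8470 / 6786 / 6941.
After projecting period 2:
Births: 8470 × 0.504 = 4269
20–39: 3654 × 0.968 = 3537
40–59: 8470 × 0.936 = 7928
60–79: 6786 × 0.938 = 6365
Giving 4269 / 3537 / 7928 / 6365.
Total after period 2: 4269 + 3537 + 7928 + 6365 = 22099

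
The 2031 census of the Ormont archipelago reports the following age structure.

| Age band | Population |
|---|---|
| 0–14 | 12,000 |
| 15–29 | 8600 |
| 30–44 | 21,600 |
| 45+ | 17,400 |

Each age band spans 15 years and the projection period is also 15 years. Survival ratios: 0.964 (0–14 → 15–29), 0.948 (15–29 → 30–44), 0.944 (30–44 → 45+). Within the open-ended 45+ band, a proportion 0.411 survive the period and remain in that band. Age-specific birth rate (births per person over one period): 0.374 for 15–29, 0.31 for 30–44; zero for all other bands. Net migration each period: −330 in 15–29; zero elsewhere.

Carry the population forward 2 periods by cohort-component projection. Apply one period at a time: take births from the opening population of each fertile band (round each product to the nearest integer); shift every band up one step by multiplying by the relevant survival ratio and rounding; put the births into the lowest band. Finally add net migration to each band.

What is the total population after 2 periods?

45624

Period 1:
Births: 8600 × 0.374 = 3216  |  21600 × 0.31 = 6696 ⇒ total 9912
15–29: 12000 × 0.964 = 11568
30–44: 8600 × 0.948 = 8153
45+: 21600 × 0.944 + 17400 × 0.411 = 20390 + 7151 = 27541
Net migration: 15–29 − 330 → 11238
→ [9912, 11238, 8153, 27541]
Period 2:
Births: 11238 × 0.374 = 4203  |  8153 × 0.31 = 2527 ⇒ total 6730
15–29: 9912 × 0.964 = 9555
30–44: 11238 × 0.948 = 10654
45+: 8153 × 0.944 + 27541 × 0.411 = 7696 + 11319 = 19015
Net migration: 15–29 − 330 → 9225
→ [6730, 9225, 10654, 19015]
Total after period 2: 6730 + 9225 + 10654 + 19015 = 45624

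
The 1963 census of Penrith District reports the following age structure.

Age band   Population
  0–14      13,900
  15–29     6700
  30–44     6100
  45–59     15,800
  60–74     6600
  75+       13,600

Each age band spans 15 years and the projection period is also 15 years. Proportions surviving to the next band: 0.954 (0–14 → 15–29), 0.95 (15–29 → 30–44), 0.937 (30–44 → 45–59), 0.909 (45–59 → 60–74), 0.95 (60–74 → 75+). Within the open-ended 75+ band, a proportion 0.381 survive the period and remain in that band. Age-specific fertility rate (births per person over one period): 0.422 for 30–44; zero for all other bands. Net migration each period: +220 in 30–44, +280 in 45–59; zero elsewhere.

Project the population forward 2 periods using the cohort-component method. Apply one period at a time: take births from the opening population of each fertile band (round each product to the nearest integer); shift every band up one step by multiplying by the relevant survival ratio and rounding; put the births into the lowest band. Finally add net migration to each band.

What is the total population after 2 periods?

Period 1.
Births: 6100 * 0.422 = 2574
15–29: 13900 * 0.954 = 13261
30–44: 6700 * 0.95 = 6365
45–59: 6100 * 0.937 = 5716
60–74: 15800 * 0.909 = 14362
75+: 6600 * 0.95 + 13600 * 0.381 = 6270 + 5182 = 11452
Net migration: 30–44 + 220 → 6585; 45–59 + 280 → 5996
Giving 2574 / 13261 / 6585 / 5996 / 14362 / 11452.
Period 2.
Births: 6585 * 0.422 = 2779
15–29: 2574 * 0.954 = 2456
30–44: 13261 * 0.95 = 12598
45–59: 6585 * 0.937 = 6170
60–74: 5996 * 0.909 = 5450
75+: 14362 * 0.95 + 11452 * 0.381 = 13644 + 4363 = 18007
Net migration: 30–44 + 220 → 12818; 45–59 + 280 → 6450
Giving 2779 / 2456 / 12818 / 6450 / 5450 / 18007.
Total after period 2: 2779 + 2456 + 12818 + 6450 + 5450 + 18007 = 47960

47960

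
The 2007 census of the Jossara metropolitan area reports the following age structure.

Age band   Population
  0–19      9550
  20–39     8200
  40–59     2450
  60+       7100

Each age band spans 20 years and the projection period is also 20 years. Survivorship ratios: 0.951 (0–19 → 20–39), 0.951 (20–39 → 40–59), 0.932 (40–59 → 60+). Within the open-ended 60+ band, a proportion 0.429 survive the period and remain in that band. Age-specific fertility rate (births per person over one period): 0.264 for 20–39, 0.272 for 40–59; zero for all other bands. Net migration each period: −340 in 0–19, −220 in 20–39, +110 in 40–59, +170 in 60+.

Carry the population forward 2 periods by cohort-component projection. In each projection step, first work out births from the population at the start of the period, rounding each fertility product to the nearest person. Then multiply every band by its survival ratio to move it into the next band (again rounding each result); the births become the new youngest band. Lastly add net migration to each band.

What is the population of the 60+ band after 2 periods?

Call the bands 1 to 4, youngest first.
— Period 1 —
Births: 8200 × 0.264 = 2165  |  2450 × 0.272 = 666 → 2831
Band 2: 9550 × 0.951 = 9082
Band 3: 8200 × 0.951 = 7798
Band 4: 2450 × 0.932 + 7100 × 0.429 = 2283 + 3046 = 5329
Net migration: Band 1 − 340 → 2491; Band 2 − 220 → 8862; Band 3 + 110 → 7908; Band 4 + 170 → 5499
Giving 2491 / 8862 / 7908 / 5499.
— Period 2 —
Births: 8862 × 0.264 = 2340  |  7908 × 0.272 = 2151 → 4491
Band 2: 2491 × 0.951 = 2369
Band 3: 8862 × 0.951 = 8428
Band 4: 7908 × 0.932 + 5499 × 0.429 = 7370 + 2359 = 9729
Net migration: Band 1 − 340 → 4151; Band 2 − 220 → 2149; Band 3 + 110 → 8538; Band 4 + 170 → 9899
Giving 4151 / 2149 / 8538 / 9899.

9899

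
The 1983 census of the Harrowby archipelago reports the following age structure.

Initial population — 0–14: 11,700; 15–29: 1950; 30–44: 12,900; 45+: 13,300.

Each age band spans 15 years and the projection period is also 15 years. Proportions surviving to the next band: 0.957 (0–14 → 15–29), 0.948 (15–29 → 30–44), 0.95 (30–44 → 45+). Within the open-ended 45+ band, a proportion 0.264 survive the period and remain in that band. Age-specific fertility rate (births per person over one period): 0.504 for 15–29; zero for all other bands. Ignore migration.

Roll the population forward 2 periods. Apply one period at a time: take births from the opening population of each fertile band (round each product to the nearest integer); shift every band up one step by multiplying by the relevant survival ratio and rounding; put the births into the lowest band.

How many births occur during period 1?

983

Call the groups 1 to 4, youngest first.
Period 1:
Births: 1950 × 0.504 = 983
Group 2: 11700 × 0.957 = 11197
Group 3: 1950 × 0.948 = 1849
Group 4: 12900 × 0.95 + 13300 × 0.264 = 12255 + 3511 = 15766
Population now: 0–14=983, 15–29=11197, 30–44=1849, 45+=15766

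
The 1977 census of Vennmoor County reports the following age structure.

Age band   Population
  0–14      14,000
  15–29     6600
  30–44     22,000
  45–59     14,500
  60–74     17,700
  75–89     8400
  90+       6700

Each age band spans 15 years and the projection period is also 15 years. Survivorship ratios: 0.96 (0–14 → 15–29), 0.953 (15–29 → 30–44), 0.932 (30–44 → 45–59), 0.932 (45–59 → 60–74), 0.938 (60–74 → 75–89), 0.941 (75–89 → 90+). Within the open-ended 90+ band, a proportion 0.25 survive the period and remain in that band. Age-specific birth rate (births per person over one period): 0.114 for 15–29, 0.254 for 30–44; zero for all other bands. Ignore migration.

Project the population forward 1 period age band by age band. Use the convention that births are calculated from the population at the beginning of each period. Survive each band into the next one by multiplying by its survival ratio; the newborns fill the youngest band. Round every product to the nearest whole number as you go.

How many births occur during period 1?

6340

(Bands numbered youngest = 1 to oldest = 7.)
Period 1:
Births: 6600 × 0.114 = 752, 22000 × 0.254 = 5588 ⇒ total 6340
Band 2: 14000 × 0.96 = 13440
Band 3: 6600 × 0.953 = 6290
Band 4: 22000 × 0.932 = 20504
Band 5: 14500 × 0.932 = 13514
Band 6: 17700 × 0.938 = 16603
Band 7: 8400 × 0.941 + 6700 × 0.25 = 7904 + 1675 = 9579
Population now: 0–14=6340, 15–29=13440, 30–44=6290, 45–59=20504, 60–74=13514, 75–89=16603, 90+=9579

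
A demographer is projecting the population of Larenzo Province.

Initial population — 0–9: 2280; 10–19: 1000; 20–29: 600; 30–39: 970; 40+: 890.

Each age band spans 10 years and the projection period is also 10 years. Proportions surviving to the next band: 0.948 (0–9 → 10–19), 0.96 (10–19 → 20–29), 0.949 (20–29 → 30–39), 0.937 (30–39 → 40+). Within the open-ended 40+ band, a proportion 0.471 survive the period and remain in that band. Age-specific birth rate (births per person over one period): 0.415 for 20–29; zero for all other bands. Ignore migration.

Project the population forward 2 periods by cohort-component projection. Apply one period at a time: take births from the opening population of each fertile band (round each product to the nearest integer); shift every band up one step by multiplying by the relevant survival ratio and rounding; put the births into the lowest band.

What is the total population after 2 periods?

Period 1.
Births: 600 × 0.415 = 249
10–19: 2280 × 0.948 = 2161
20–29: 1000 × 0.96 = 960
30–39: 600 × 0.949 = 569
40+: 970 × 0.937 + 890 × 0.471 = 909 + 419 = 1328
End of period: [249, 2161, 960, 569, 1328]
Period 2.
Births: 960 × 0.415 = 398
10–19: 249 × 0.948 = 236
20–29: 2161 × 0.96 = 2075
30–39: 960 × 0.949 = 911
40+: 569 × 0.937 + 1328 × 0.471 = 533 + 625 = 1158
End of period: [398, 236, 2075, 911, 1158]
Total after period 2: 398 + 236 + 2075 + 911 + 1158 = 4778

4778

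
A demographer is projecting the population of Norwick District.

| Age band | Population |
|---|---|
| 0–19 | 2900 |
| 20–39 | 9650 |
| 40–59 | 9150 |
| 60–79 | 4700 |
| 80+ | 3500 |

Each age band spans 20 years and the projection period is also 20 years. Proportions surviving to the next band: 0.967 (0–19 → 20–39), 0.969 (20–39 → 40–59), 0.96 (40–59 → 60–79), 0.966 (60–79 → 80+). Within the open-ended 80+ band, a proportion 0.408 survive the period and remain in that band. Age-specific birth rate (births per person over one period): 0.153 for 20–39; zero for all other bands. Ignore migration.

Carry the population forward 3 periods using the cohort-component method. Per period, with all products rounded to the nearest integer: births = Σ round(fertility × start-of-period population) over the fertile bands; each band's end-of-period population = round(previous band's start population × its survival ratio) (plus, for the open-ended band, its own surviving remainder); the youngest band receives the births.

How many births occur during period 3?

218

After projecting period 1:
Births: 9650 * 0.153 = 1476
20–39: 2900 * 0.967 = 2804
40–59: 9650 * 0.969 = 9351
60–79: 9150 * 0.96 = 8784
80+: 4700 * 0.966 + 3500 * 0.408 = 4540 + 1428 = 5968
End of period: [1476, 2804, 9351, 8784, 5968]
After projecting period 2:
Births: 2804 * 0.153 = 429
20–39: 1476 * 0.967 = 1427
40–59: 2804 * 0.969 = 2717
60–79: 9351 * 0.96 = 8977
80+: 8784 * 0.966 + 5968 * 0.408 = 8485 + 2435 = 10920
End of period: [429, 1427, 2717, 8977, 10920]
After projecting period 3:
Births: 1427 * 0.153 = 218
20–39: 429 * 0.967 = 415
40–59: 1427 * 0.969 = 1383
60–79: 2717 * 0.96 = 2608
80+: 8977 * 0.966 + 10920 * 0.408 = 8672 + 4455 = 13127
End of period: [218, 415, 1383, 2608, 13127]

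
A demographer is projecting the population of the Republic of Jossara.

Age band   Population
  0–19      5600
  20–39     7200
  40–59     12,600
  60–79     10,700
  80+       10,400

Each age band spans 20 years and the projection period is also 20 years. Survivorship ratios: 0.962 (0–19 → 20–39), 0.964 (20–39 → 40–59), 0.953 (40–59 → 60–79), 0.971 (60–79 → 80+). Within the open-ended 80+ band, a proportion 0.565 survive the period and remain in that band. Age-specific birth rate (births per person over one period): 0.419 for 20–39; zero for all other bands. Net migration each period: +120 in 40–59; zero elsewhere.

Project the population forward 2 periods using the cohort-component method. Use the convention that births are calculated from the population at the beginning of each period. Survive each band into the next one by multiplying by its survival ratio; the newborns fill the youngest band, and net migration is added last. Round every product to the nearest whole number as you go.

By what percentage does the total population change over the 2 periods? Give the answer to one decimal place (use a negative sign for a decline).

After projecting period 1:
Births: 7200 × 0.419 = 3017
20–39: 5600 × 0.962 = 5387
40–59: 7200 × 0.964 = 6941
60–79: 12600 × 0.953 = 12008
80+: 10700 × 0.971 + 10400 × 0.565 = 10390 + 5876 = 16266
Net migration: 40–59 + 120 → 7061
End of period: [3017, 5387, 7061, 12008, 16266]
After projecting period 2:
Births: 5387 × 0.419 = 2257
20–39: 3017 × 0.962 = 2902
40–59: 5387 × 0.964 = 5193
60–79: 7061 × 0.953 = 6729
80+: 12008 × 0.971 + 16266 × 0.565 = 11660 + 9190 = 20850
Net migration: 40–59 + 120 → 5313
End of period: [2257, 2902, 5313, 6729, 20850]
Total: 46500 → 38051; change = -8449; percentage change = -18.2%

-18.2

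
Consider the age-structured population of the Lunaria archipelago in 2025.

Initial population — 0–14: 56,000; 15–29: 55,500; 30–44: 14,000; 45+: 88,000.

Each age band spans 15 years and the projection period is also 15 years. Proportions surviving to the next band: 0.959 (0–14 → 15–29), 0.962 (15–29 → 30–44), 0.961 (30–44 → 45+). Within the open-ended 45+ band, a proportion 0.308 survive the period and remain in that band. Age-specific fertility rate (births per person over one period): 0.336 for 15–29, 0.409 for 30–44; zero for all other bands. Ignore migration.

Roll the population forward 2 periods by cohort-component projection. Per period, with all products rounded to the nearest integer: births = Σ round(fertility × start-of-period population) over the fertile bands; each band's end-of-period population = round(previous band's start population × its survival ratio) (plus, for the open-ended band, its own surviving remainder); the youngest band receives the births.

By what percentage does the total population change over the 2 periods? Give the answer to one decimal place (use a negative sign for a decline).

Numbering the groups 1..4 from youngest to oldest:
Period 1.
Births: 55500 × 0.336 = 18648, 14000 × 0.409 = 5726 ⇒ total 24374
Group 2: 56000 × 0.959 = 53704
Group 3: 55500 × 0.962 = 53391
Group 4: 14000 × 0.961 + 88000 × 0.308 = 13454 + 27104 = 40558
→ [24374, 53704, 53391, 40558]
Period 2.
Births: 53704 × 0.336 = 18045, 53391 × 0.409 = 21837 ⇒ total 39882
Group 2: 24374 × 0.959 = 23375
Group 3: 53704 × 0.962 = 51663
Group 4: 53391 × 0.961 + 40558 × 0.308 = 51309 + 12492 = 63801
→ [39882, 23375, 51663, 63801]
Total: 213500 → 178721; change = -34779; percentage change = -16.3%

-16.3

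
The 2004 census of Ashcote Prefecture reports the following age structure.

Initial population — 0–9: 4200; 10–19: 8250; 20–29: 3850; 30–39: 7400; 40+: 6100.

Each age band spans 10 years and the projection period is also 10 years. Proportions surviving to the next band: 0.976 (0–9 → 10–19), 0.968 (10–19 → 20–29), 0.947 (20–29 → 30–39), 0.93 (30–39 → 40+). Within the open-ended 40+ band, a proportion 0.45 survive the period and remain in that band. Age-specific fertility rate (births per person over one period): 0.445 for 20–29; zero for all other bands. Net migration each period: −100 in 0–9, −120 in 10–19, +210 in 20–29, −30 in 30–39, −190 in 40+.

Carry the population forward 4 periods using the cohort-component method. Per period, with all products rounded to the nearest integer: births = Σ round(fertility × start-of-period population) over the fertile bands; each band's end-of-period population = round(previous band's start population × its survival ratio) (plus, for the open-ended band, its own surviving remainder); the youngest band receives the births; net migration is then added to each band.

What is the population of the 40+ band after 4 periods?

8013

Numbering the bands 1..5 from youngest to oldest:
Period 1.
Births: 3850 × 0.445 = 1713
Band 2: 4200 × 0.976 = 4099
Band 3: 8250 × 0.968 = 7986
Band 4: 3850 × 0.947 = 3646
Band 5: 7400 × 0.93 + 6100 × 0.45 = 6882 + 2745 = 9627
Net migration: Band 1 − 100 → 1613; Band 2 − 120 → 3979; Band 3 + 210 → 8196; Band 4 − 30 → 3616; Band 5 − 190 → 9437
End of period: [1613, 3979, 8196, 3616, 9437]
Period 2.
Births: 8196 × 0.445 = 3647
Band 2: 1613 × 0.976 = 1574
Band 3: 3979 × 0.968 = 3852
Band 4: 8196 × 0.947 = 7762
Band 5: 3616 × 0.93 + 9437 × 0.45 = 3363 + 4247 = 7610
Net migration: Band 1 − 100 → 3547; Band 2 − 120 → 1454; Band 3 + 210 → 4062; Band 4 − 30 → 7732; Band 5 − 190 → 7420
End of period: [3547, 1454, 4062, 7732, 7420]
Period 3.
Births: 4062 × 0.445 = 1808
Band 2: 3547 × 0.976 = 3462
Band 3: 1454 × 0.968 = 1407
Band 4: 4062 × 0.947 = 3847
Band 5: 7732 × 0.93 + 7420 × 0.45 = 7191 + 3339 = 10530
Net migration: Band 1 − 100 → 1708; Band 2 − 120 → 3342; Band 3 + 210 → 1617; Band 4 − 30 → 3817; Band 5 − 190 → 10340
End of period: [1708, 3342, 1617, 3817, 10340]
Period 4.
Births: 1617 × 0.445 = 720
Band 2: 1708 × 0.976 = 1667
Band 3: 3342 × 0.968 = 3235
Band 4: 1617 × 0.947 = 1531
Band 5: 3817 × 0.93 + 10340 × 0.45 = 3550 + 4653 = 8203
Net migration: Band 1 − 100 → 620; Band 2 − 120 → 1547; Band 3 + 210 → 3445; Band 4 − 30 → 1501; Band 5 − 190 → 8013
End of period: [620, 1547, 3445, 1501, 8013]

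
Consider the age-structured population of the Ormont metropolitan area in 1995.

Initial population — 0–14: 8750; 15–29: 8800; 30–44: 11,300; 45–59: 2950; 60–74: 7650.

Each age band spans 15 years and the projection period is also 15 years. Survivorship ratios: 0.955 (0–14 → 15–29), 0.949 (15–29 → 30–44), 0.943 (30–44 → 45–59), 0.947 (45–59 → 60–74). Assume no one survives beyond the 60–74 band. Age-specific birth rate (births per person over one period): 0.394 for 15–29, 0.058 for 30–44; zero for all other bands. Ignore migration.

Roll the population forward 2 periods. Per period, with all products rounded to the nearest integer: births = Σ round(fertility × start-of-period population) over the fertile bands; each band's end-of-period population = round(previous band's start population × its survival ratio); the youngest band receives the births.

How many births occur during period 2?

Period 1.
Births: 8800 × 0.394 = 3467  |  11300 × 0.058 = 655 ⇒ total 4122
15–29: 8750 × 0.955 = 8356
30–44: 8800 × 0.949 = 8351
45–59: 11300 × 0.943 = 10656
60–74: 2950 × 0.947 = 2794
Population now: 0–14=4122, 15–29=8356, 30–44=8351, 45–59=10656, 60–74=2794
Period 2.
Births: 8356 × 0.394 = 3292  |  8351 × 0.058 = 484 ⇒ total 3776
15–29: 4122 × 0.955 = 3937
30–44: 8356 × 0.949 = 7930
45–59: 8351 × 0.943 = 7875
60–74: 10656 × 0.947 = 10091
Population now: 0–14=3776, 15–29=3937, 30–44=7930, 45–59=7875, 60–74=10091

3776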